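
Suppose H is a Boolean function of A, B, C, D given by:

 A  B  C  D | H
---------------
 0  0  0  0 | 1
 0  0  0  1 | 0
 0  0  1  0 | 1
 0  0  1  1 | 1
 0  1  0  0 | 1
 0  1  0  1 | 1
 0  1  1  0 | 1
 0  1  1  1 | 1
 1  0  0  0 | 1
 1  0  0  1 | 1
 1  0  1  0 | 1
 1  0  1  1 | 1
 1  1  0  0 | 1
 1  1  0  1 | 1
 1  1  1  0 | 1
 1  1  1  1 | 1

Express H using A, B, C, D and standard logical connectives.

H is 0 on exactly one input, (0,0,0,1), whose minterm is ¬A·¬B·¬C·D. So H is the negation of that single conjunction.

H(A, B, C, D) = NOT (((NOT A AND NOT B) AND NOT C) AND D)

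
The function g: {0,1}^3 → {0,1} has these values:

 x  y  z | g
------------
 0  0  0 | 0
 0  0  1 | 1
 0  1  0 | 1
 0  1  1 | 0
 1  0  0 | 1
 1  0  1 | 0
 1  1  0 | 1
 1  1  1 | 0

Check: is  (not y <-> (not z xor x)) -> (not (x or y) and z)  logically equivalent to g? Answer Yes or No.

Test each input against both g and the formula:
  x=0, y=0, z=0: formula gives 0, g = 0 ✓
  x=0, y=0, z=1: formula gives 1, g = 1 ✓
  x=0, y=1, z=0: formula gives 1, g = 1 ✓
  x=0, y=1, z=1: formula gives 0, g = 0 ✓
  x=1, y=0, z=0: formula gives 1, g = 1 ✓
  …
  x=1, y=1, z=0: formula gives 0, but g = 1 ✗
Row (1,1,0) is a counterexample, so the formula is not equivalent to g.

No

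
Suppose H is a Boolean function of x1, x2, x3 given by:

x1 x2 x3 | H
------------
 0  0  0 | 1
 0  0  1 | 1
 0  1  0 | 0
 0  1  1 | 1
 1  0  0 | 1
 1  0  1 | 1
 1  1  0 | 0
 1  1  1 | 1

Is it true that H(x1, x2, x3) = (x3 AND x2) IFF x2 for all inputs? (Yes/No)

Yes

Check the formula against H row by row:
  x1=0, x2=0, x3=0: formula gives 1, H = 1 ✓
  x1=0, x2=0, x3=1: formula gives 1, H = 1 ✓
  x1=0, x2=1, x3=0: formula gives 0, H = 0 ✓
  x1=0, x2=1, x3=1: formula gives 1, H = 1 ✓
  x1=1, x2=0, x3=0: formula gives 1, H = 1 ✓
  … (the remaining 3 rows also agree.)
All 8 rows match — the expression computes H exactly.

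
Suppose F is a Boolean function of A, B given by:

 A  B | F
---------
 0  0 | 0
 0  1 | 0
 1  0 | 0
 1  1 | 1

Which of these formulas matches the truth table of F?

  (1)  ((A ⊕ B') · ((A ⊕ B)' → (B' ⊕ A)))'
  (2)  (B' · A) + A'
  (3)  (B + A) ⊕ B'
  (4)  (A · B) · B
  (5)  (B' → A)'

4

(1): at (0,1) it gives 1, but F = 0 — eliminated.
(2): at (0,0) it gives 1, but F = 0 — eliminated.
(3): at (0,0) it gives 1, but F = 0 — eliminated.
(5): at (0,0) it gives 1, but F = 0 — eliminated.
That leaves (4). Evaluating it on every row reproduces the table of F exactly.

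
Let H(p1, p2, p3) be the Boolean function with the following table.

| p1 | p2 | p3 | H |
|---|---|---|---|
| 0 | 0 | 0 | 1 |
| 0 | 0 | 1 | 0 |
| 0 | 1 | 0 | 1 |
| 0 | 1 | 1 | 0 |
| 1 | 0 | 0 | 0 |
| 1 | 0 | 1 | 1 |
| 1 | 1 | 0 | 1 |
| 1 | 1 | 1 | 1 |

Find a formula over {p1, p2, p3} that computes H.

H(p1, p2, p3) = ((((p1' · p2') · p3) + ((p1' · p2) · p3)) + ((p1 · p2') · p3'))'

H is 0 on only 3 rows — (0,0,1), (0,1,1), (1,0,0). Writing each as a minterm (¬p1·¬p2·p3, ¬p1·p2·p3, p1·¬p2·¬p3) and OR-ing them characterizes exactly where H=0, so H is the negation of that disjunction.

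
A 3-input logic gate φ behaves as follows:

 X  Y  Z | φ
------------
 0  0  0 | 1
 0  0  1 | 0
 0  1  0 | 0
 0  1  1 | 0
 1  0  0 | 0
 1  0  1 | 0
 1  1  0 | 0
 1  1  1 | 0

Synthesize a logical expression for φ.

The output is 1 only when every input is 0 — NOR of all inputs.

φ(X, Y, Z) = NOT ((X OR Y) OR Z)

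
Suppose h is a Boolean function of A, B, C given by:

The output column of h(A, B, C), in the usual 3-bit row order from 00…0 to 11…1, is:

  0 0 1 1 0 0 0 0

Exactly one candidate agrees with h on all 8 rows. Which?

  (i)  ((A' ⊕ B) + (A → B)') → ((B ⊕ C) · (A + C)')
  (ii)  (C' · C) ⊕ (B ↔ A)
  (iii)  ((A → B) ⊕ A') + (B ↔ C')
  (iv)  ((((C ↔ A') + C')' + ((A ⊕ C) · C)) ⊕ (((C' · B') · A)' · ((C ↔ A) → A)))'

i

(ii): at (0,0,0) it gives 1, but h = 0 — eliminated.
(iii): at (0,0,1) it gives 1, but h = 0 — eliminated.
(iv): at (0,0,0) it gives 1, but h = 0 — eliminated.
(i) is the remaining candidate, and it agrees with h on all 8 inputs.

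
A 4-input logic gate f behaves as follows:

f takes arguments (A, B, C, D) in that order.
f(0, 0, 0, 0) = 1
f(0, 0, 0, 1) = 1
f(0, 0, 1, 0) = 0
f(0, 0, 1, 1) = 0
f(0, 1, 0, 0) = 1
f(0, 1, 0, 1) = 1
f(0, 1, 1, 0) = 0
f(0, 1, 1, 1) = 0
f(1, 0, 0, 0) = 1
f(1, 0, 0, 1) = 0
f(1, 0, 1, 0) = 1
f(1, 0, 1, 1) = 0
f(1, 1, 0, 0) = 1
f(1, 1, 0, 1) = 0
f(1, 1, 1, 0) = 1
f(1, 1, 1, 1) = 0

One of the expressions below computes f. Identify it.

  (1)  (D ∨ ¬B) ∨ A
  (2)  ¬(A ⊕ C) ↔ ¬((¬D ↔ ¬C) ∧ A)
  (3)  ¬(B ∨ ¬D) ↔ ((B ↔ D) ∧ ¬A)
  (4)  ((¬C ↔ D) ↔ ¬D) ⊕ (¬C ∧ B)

2

(1) disagrees with f on (0,0,1,0) (formula → 1, table → 0); rule it out.
(3) disagrees with f on (0,0,0,0) (formula → 0, table → 1); rule it out.
(4) disagrees with f on (0,0,0,0) (formula → 0, table → 1); rule it out.
Only (2) survives; checking it on all 16 rows confirms it matches f.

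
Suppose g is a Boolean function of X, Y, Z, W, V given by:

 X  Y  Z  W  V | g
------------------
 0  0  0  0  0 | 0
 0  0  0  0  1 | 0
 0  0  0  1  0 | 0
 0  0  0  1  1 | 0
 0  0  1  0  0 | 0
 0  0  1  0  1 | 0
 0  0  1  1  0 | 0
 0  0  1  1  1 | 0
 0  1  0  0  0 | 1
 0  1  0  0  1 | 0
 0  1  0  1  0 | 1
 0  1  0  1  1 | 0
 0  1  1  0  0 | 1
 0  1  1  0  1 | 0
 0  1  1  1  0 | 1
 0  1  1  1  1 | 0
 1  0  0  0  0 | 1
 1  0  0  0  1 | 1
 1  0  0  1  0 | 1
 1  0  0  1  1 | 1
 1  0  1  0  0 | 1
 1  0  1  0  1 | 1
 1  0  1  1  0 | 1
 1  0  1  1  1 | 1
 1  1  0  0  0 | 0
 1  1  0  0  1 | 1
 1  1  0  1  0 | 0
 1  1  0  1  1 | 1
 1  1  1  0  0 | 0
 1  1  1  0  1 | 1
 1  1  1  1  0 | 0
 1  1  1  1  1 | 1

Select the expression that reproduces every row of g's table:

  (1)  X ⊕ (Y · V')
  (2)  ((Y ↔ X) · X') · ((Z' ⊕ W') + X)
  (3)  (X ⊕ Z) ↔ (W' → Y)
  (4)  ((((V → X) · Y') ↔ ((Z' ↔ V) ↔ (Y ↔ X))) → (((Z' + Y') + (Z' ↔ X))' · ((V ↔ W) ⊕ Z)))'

(2): at (0,0,0,1,0) it gives 1, but g = 0 — eliminated.
(3): at (0,0,0,0,0) it gives 1, but g = 0 — eliminated.
(4): at (0,0,1,0,0) it gives 1, but g = 0 — eliminated.
(1) is the remaining candidate, and it agrees with g on all 32 inputs.

1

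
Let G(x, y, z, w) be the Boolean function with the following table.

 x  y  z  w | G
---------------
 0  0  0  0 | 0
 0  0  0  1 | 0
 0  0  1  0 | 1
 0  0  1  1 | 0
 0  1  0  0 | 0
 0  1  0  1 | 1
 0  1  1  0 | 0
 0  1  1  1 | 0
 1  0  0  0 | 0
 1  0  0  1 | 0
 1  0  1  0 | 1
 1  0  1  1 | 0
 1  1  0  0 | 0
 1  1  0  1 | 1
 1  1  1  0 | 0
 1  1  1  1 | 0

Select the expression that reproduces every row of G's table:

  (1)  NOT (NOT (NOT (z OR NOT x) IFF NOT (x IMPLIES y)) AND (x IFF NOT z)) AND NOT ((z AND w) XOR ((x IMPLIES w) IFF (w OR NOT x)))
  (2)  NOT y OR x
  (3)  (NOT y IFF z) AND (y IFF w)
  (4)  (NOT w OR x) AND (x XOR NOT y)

(1): at (0,0,1,0) it gives 0, but G = 1 — eliminated.
(2): at (0,0,0,0) it gives 1, but G = 0 — eliminated.
(4): at (0,0,0,0) it gives 1, but G = 0 — eliminated.
(3) is the remaining candidate, and it agrees with G on all 16 inputs.

3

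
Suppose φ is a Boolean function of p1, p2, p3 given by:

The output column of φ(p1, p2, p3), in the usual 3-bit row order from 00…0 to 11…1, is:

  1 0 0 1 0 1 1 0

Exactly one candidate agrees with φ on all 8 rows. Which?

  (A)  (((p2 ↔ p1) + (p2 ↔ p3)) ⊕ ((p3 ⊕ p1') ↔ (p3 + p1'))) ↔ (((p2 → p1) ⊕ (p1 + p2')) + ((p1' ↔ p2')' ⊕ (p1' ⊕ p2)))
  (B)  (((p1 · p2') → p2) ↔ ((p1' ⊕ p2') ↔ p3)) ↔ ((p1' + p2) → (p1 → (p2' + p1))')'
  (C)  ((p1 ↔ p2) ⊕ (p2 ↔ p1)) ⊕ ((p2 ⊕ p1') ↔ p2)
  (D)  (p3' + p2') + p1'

B

(A) disagrees with φ on (0,0,0) (formula → 0, table → 1); rule it out.
(C) disagrees with φ on (0,0,0) (formula → 0, table → 1); rule it out.
(D) disagrees with φ on (0,0,1) (formula → 1, table → 0); rule it out.
Only (B) survives; checking it on all 8 rows confirms it matches φ.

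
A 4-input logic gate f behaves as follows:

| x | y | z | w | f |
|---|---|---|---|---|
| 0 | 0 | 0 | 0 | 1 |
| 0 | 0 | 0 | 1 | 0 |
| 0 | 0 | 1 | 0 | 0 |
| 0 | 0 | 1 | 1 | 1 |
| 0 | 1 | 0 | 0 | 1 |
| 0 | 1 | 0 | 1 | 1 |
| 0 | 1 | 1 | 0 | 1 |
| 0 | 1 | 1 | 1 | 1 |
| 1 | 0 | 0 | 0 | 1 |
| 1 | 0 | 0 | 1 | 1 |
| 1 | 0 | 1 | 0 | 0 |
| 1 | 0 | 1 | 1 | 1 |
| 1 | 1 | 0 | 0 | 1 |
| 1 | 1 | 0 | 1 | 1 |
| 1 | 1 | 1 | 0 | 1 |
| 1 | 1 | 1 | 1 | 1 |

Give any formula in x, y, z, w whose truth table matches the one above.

f is 0 on only 3 rows — (0,0,0,1), (0,0,1,0), (1,0,1,0). Writing each as a minterm (¬x·¬y·¬z·w, ¬x·¬y·z·¬w, x·¬y·z·¬w) and OR-ing them characterizes exactly where f=0, so f is the negation of that disjunction.

f(x, y, z, w) = NOT (((((NOT x AND NOT y) AND NOT z) AND w) OR (((NOT x AND NOT y) AND z) AND NOT w)) OR (((x AND NOT y) AND z) AND NOT w))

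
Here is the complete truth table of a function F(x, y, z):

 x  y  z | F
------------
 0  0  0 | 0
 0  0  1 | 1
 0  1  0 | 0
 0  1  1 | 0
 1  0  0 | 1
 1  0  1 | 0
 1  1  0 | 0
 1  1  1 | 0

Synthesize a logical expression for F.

F(x, y, z) = ((¬x ∧ ¬y) ∧ z) ∨ ((x ∧ ¬y) ∧ ¬z)

The 1-rows are (0,0,1), (1,0,0). Each contributes one minterm — ¬x·¬y·z; x·¬y·¬z — and their disjunction is a sum-of-products form of F.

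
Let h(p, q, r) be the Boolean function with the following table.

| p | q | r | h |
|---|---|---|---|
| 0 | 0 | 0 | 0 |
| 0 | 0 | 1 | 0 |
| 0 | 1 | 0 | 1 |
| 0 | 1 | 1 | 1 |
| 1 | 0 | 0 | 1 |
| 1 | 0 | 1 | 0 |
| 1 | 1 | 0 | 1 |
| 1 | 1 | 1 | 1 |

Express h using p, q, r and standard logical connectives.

h(p, q, r) = NOT ((((NOT p AND NOT q) AND NOT r) OR ((NOT p AND NOT q) AND r)) OR ((p AND NOT q) AND r))

The 0-rows are (0,0,0), (0,0,1), (1,0,1). Take each as a conjunction (¬p·¬q·¬r, ¬p·¬q·r, p·¬q·r), form their disjunction, and complement — that gives a formula that is 1 everywhere h is.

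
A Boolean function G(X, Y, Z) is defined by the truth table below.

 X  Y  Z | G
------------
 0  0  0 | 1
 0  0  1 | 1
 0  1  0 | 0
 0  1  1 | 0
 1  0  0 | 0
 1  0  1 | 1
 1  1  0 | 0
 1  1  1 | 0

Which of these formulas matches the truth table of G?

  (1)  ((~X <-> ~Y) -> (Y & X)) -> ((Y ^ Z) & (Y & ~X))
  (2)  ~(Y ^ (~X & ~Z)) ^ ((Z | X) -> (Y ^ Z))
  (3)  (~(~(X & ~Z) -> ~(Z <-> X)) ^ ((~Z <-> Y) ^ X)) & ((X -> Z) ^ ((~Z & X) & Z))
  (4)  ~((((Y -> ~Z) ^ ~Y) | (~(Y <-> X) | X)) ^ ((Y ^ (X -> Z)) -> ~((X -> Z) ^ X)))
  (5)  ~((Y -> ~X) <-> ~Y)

(1) disagrees with G on (0,1,0) (formula → 1, table → 0); rule it out.
(2) disagrees with G on (0,0,1) (formula → 0, table → 1); rule it out.
(4) disagrees with G on (0,1,0) (formula → 1, table → 0); rule it out.
(5) disagrees with G on (0,0,0) (formula → 0, table → 1); rule it out.
Only (3) survives; checking it on all 8 rows confirms it matches G.

3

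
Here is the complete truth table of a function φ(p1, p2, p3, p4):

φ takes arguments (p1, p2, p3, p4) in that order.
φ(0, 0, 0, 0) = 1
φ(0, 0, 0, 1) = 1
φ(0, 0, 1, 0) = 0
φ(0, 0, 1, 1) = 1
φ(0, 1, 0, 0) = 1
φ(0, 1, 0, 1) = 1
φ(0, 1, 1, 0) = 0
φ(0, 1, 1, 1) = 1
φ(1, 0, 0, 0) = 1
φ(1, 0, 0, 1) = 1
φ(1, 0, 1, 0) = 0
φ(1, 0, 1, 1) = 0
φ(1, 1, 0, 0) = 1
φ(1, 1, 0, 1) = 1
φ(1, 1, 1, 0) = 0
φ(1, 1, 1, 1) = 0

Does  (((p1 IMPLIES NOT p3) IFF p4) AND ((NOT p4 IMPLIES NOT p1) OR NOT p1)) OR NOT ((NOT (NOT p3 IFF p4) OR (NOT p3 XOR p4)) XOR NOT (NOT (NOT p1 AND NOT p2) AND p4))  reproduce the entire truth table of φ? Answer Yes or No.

Evaluate (((p1 IMPLIES NOT p3) IFF p4) AND ((NOT p4 IMPLIES NOT p1) OR NOT p1)) OR NOT ((NOT (NOT p3 IFF p4) OR (NOT p3 XOR p4)) XOR NOT (NOT (NOT p1 AND NOT p2) AND p4)) on each row and compare to φ:
  p1=0, p2=0, p3=0, p4=0: formula gives 1, φ = 1 ✓
  p1=0, p2=0, p3=0, p4=1: formula gives 1, φ = 1 ✓
  p1=0, p2=0, p3=1, p4=0: formula gives 0, φ = 0 ✓
  p1=0, p2=0, p3=1, p4=1: formula gives 1, φ = 1 ✓
  …and likewise for the remaining 12 rows.
All 16 rows match — the expression computes φ exactly.

Yes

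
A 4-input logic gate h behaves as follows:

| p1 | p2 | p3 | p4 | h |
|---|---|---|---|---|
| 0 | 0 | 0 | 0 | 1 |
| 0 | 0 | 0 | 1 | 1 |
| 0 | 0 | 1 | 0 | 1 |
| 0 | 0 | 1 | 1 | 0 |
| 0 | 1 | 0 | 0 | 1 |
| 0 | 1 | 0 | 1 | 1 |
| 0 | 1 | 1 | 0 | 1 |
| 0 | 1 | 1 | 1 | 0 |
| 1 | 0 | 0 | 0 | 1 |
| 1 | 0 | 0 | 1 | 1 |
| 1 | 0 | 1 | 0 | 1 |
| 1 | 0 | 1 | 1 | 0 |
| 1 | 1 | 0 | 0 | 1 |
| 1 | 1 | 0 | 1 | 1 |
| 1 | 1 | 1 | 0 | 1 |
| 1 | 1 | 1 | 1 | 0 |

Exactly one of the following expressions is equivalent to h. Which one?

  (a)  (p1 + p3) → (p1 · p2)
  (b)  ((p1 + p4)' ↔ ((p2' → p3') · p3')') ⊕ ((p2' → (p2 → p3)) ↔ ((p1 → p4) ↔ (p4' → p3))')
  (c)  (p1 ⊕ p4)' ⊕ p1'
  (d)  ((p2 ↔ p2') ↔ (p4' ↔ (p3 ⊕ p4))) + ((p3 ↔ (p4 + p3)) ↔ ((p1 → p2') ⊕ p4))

(a) disagrees with h on (0,0,1,0) (formula → 0, table → 1); rule it out.
(c) disagrees with h on (0,0,0,0) (formula → 0, table → 1); rule it out.
(d) disagrees with h on (1,1,1,0) (formula → 0, table → 1); rule it out.
That leaves (b). Evaluating it on every row reproduces the table of h exactly.

b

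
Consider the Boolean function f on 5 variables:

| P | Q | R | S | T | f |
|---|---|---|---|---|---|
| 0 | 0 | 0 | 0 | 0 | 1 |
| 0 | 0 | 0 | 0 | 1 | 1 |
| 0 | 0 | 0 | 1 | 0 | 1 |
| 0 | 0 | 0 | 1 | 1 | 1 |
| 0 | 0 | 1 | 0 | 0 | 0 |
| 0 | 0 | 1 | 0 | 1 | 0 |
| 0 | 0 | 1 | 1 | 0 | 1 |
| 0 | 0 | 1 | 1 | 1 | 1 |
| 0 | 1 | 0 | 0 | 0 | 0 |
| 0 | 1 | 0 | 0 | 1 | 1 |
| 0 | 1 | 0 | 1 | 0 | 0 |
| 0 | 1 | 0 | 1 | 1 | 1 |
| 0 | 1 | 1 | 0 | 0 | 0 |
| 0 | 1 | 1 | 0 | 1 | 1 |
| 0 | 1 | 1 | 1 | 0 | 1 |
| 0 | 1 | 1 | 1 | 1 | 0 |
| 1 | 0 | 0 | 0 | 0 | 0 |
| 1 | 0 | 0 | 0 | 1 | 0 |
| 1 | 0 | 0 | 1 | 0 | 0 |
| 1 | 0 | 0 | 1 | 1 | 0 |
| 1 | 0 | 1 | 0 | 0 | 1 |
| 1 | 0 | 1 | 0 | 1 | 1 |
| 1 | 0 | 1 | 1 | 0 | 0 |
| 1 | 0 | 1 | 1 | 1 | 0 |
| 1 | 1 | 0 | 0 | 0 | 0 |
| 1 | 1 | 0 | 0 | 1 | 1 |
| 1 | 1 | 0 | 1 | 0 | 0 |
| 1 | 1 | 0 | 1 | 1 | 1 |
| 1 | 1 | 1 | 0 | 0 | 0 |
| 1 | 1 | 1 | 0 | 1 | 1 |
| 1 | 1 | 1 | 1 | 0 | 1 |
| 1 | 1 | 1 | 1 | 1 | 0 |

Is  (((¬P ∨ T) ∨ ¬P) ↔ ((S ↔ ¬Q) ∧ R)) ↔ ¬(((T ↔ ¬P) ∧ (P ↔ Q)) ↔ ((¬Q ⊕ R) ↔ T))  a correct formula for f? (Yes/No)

Check the formula against f row by row:
  P=0, Q=0, R=0, S=0, T=0: formula gives 1, f = 1 ✓
  P=0, Q=0, R=0, S=0, T=1: formula gives 1, f = 1 ✓
  P=0, Q=0, R=0, S=1, T=0: formula gives 1, f = 1 ✓
  P=0, Q=0, R=0, S=1, T=1: formula gives 1, f = 1 ✓
  … (the remaining 28 rows also agree.)
All 32 rows match — the expression computes f exactly.

Yes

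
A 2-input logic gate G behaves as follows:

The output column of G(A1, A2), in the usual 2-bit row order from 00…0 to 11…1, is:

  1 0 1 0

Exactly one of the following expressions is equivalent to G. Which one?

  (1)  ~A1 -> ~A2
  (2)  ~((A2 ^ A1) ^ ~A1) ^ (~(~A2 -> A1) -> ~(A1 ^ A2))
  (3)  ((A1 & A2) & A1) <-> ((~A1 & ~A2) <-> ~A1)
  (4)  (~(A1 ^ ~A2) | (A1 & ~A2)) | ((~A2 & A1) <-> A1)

2

(1) fails at (1,1): the formula yields 1, G is 0.
(3) fails at (0,0): the formula yields 0, G is 1.
(4) fails at (0,1): the formula yields 1, G is 0.
That leaves (2). Evaluating it on every row reproduces the table of G exactly.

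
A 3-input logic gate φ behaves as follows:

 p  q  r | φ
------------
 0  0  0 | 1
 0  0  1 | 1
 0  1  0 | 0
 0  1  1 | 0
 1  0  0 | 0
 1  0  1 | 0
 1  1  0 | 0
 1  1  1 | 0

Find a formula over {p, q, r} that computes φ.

Collect the rows where φ=1 — (0,0,0), (0,0,1) — and write one minterm per row: ¬p·¬q·¬r, ¬p·¬q·r. Their union (logical OR) reproduces the table exactly.

φ(p, q, r) = ((NOT p AND NOT q) AND NOT r) OR ((NOT p AND NOT q) AND r)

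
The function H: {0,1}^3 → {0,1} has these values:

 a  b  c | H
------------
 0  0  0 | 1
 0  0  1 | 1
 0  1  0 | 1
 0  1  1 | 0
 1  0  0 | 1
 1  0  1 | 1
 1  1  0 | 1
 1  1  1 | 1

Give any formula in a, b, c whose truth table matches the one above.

H(a, b, c) = ¬((¬a ∧ b) ∧ c)

H is 0 on exactly one input, (0,1,1), whose minterm is ¬a·b·c. So H is the negation of that single conjunction.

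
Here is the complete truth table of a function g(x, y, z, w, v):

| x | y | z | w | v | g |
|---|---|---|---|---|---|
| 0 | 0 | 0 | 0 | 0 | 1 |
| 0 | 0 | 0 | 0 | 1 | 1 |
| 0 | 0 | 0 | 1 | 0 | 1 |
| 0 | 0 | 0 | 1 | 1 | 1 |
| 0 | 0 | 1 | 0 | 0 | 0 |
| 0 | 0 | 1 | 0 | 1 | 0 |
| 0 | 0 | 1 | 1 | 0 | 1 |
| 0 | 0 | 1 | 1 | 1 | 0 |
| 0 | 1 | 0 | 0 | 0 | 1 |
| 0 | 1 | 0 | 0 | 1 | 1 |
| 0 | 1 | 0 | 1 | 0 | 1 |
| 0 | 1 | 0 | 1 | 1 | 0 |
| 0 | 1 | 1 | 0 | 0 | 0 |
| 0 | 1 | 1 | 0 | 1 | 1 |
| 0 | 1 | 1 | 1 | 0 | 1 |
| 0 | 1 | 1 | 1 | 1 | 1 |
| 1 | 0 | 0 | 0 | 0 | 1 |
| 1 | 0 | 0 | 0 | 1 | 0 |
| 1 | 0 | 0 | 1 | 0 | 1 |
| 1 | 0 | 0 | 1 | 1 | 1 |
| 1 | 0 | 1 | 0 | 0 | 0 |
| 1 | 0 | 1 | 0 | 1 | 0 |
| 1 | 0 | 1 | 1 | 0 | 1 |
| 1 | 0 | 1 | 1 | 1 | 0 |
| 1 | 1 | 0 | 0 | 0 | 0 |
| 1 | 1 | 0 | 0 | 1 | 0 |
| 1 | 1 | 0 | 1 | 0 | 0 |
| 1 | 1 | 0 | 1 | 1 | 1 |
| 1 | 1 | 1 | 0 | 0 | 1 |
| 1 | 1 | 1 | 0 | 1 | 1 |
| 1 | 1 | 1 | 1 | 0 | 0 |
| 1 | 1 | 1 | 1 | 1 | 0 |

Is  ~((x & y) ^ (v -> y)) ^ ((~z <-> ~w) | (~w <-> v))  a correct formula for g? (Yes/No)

Evaluate ~((x & y) ^ (v -> y)) ^ ((~z <-> ~w) | (~w <-> v)) on each row and compare to g:
  x=0, y=0, z=0, w=0, v=0: formula gives 1, g = 1 ✓
  x=0, y=0, z=0, w=0, v=1: formula gives 0, but g = 1 ✗
A single disagreement suffices: at (0,0,0,0,1) they differ, so the formula does not compute g.

No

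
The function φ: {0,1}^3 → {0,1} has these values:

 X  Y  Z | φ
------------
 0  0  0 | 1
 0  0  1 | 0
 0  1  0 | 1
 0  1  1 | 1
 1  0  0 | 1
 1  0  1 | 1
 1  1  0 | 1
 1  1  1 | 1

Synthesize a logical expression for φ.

φ(X, Y, Z) = ((X' · Y') · Z)'

φ is 0 on exactly one input, (0,0,1), whose minterm is ¬X·¬Y·Z. So φ is the negation of that single conjunction.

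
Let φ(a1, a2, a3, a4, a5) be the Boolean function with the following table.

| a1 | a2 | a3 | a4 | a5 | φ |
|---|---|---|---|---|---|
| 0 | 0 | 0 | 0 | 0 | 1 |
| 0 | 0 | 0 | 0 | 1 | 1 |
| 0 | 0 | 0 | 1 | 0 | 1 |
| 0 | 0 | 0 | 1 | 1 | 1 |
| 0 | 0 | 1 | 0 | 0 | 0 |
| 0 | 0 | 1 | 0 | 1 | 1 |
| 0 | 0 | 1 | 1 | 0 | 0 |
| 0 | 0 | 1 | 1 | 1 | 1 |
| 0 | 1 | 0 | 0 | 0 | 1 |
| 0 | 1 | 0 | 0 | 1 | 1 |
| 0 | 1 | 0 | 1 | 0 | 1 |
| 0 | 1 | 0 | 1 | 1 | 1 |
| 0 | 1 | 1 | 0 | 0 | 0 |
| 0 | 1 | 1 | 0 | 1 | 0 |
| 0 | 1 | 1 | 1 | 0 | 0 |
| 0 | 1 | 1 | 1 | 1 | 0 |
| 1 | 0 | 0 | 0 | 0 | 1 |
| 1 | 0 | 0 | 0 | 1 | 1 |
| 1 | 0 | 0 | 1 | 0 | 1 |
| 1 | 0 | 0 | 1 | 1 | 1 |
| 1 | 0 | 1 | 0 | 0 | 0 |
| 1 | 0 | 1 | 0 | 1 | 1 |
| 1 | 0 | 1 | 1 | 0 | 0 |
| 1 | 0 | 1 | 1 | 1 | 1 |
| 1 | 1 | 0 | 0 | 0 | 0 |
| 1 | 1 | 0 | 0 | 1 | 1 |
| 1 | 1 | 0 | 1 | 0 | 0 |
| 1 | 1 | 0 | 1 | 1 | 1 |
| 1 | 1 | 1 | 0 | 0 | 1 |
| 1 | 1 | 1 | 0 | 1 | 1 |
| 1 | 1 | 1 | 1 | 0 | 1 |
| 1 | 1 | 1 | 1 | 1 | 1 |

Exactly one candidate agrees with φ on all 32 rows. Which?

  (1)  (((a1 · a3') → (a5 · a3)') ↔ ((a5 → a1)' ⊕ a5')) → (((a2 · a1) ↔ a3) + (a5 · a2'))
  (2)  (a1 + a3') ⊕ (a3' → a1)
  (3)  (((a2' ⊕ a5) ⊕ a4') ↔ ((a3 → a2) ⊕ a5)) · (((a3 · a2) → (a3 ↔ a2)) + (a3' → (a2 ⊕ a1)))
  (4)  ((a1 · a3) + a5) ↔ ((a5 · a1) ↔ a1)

1

(2) disagrees with φ on (0,0,1,0,0) (formula → 1, table → 0); rule it out.
(3) disagrees with φ on (0,0,0,0,0) (formula → 0, table → 1); rule it out.
(4) disagrees with φ on (0,0,0,0,0) (formula → 0, table → 1); rule it out.
Only (1) survives; checking it on all 32 rows confirms it matches φ.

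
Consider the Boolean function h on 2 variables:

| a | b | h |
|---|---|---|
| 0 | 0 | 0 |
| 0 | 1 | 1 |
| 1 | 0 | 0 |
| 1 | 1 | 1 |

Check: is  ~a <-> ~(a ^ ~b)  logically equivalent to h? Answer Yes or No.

Check the formula against h row by row:
  a=0, b=0: formula gives 0, h = 0 ✓
  a=0, b=1: formula gives 1, h = 1 ✓
  a=1, b=0: formula gives 0, h = 0 ✓
  a=1, b=1: formula gives 1, h = 1 ✓
All 4 rows match — the expression computes h exactly.

Yes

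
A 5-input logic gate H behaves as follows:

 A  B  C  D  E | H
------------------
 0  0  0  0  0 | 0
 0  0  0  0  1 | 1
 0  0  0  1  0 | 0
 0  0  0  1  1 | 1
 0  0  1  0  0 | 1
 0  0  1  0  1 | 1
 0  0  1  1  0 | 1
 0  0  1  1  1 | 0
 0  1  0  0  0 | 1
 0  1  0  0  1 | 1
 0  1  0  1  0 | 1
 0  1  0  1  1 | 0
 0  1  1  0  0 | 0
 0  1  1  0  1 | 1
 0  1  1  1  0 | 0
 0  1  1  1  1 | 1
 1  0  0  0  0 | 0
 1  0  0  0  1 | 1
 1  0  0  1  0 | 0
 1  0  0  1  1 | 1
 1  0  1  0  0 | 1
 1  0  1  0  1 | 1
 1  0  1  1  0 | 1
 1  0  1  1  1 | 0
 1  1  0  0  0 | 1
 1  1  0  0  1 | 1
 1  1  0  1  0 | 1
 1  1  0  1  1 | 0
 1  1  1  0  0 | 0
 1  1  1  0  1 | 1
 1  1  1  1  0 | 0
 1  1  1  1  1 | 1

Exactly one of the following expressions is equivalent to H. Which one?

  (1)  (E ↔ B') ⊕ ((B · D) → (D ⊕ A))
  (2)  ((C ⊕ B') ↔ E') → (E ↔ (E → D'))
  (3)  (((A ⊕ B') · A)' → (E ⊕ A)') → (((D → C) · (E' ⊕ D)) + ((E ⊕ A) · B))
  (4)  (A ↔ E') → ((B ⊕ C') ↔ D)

2

(1) fails at (0,0,0,0,0): the formula yields 1, H is 0.
(3) fails at (0,0,0,0,0): the formula yields 1, H is 0.
(4) fails at (0,0,0,0,0): the formula yields 1, H is 0.
(2) is the remaining candidate, and it agrees with H on all 32 inputs.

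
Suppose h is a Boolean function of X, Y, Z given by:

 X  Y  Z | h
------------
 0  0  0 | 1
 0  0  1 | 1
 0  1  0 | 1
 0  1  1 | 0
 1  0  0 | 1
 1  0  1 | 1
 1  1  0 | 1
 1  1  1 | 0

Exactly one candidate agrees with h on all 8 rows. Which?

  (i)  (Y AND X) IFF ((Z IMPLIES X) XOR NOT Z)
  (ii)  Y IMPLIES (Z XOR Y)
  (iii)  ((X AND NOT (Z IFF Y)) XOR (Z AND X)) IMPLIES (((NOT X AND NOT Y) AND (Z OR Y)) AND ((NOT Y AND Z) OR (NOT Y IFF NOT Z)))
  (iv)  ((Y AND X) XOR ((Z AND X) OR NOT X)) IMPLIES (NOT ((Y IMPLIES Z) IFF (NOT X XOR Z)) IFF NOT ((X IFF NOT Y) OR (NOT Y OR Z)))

(i) disagrees with h on (0,1,1) (formula → 1, table → 0); rule it out.
(iii) disagrees with h on (0,1,1) (formula → 1, table → 0); rule it out.
(iv) disagrees with h on (0,0,1) (formula → 0, table → 1); rule it out.
(ii) is the remaining candidate, and it agrees with h on all 8 inputs.

ii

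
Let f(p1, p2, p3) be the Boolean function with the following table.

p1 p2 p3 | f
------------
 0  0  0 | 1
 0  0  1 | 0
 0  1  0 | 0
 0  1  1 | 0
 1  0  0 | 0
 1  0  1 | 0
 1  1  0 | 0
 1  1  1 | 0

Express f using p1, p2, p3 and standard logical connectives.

The output is 1 only when every input is 0 — NOR of all inputs.

f(p1, p2, p3) = not ((p1 or p2) or p3)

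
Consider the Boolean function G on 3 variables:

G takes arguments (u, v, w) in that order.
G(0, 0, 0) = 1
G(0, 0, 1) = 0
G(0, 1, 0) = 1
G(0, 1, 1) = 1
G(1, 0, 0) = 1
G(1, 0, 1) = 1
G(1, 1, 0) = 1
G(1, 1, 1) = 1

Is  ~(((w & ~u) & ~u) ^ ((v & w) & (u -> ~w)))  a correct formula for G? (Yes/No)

Yes

Evaluate ~(((w & ~u) & ~u) ^ ((v & w) & (u -> ~w))) on each row and compare to G:
  u=0, v=0, w=0: formula gives 1, G = 1 ✓
  u=0, v=0, w=1: formula gives 0, G = 0 ✓
  u=0, v=1, w=0: formula gives 1, G = 1 ✓
  u=0, v=1, w=1: formula gives 1, G = 1 ✓
  u=1, v=0, w=0: formula gives 1, G = 1 ✓
  … (the remaining 3 rows also agree.)
Every row agrees, so the formula is equivalent.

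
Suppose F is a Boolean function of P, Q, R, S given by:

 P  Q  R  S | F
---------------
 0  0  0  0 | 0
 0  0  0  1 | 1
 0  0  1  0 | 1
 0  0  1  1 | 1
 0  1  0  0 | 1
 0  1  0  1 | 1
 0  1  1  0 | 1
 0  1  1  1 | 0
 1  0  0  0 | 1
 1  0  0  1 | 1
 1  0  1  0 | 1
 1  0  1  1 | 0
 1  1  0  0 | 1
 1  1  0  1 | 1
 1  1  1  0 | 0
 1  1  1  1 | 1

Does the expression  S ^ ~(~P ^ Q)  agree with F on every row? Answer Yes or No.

Evaluate S ^ ~(~P ^ Q) on each row and compare to F:
  P=0, Q=0, R=0, S=0: formula gives 0, F = 0 ✓
  P=0, Q=0, R=0, S=1: formula gives 1, F = 1 ✓
  P=0, Q=0, R=1, S=0: formula gives 0, but F = 1 ✗
A single disagreement suffices: at (0,0,1,0) they differ, so the formula does not compute F.

No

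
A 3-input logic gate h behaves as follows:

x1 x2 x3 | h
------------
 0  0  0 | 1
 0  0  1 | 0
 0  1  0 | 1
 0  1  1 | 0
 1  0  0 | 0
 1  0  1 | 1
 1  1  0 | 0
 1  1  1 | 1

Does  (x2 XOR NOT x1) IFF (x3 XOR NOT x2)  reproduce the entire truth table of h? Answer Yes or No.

Test each input against both h and the formula:
  x1=0, x2=0, x3=0: formula gives 1, h = 1 ✓
  x1=0, x2=0, x3=1: formula gives 0, h = 0 ✓
  x1=0, x2=1, x3=0: formula gives 1, h = 1 ✓
  x1=0, x2=1, x3=1: formula gives 0, h = 0 ✓
  x1=1, x2=0, x3=0: formula gives 0, h = 0 ✓
  …and likewise for the remaining 3 rows.
Every row agrees, so the formula is equivalent.

Yes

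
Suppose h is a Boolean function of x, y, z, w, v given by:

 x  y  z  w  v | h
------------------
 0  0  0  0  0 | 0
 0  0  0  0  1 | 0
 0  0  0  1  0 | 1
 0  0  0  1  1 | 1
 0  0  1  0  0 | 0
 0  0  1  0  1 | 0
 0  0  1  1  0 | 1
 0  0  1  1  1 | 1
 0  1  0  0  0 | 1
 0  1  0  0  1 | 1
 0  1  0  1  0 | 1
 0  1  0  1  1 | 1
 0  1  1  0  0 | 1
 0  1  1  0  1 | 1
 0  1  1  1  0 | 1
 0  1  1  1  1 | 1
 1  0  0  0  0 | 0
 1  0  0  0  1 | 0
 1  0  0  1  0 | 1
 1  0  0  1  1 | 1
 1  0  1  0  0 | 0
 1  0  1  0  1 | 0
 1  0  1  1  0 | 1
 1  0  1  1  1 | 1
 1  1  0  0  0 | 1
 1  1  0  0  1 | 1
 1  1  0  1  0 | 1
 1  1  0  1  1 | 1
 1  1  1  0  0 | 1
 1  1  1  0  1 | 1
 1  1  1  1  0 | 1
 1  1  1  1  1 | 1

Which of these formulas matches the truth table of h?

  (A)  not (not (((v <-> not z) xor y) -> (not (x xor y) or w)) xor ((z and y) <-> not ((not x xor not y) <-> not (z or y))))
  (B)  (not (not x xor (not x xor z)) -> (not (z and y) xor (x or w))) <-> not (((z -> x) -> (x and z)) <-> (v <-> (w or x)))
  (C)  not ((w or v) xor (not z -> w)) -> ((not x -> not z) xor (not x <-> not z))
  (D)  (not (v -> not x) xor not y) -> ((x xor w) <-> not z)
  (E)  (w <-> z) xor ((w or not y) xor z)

E

(A) disagrees with h on (0,0,0,0,0) (formula → 1, table → 0); rule it out.
(B) disagrees with h on (0,0,0,0,0) (formula → 1, table → 0); rule it out.
(C) disagrees with h on (0,0,0,0,1) (formula → 1, table → 0); rule it out.
(D) disagrees with h on (0,0,1,0,0) (formula → 1, table → 0); rule it out.
(E) is the remaining candidate, and it agrees with h on all 32 inputs.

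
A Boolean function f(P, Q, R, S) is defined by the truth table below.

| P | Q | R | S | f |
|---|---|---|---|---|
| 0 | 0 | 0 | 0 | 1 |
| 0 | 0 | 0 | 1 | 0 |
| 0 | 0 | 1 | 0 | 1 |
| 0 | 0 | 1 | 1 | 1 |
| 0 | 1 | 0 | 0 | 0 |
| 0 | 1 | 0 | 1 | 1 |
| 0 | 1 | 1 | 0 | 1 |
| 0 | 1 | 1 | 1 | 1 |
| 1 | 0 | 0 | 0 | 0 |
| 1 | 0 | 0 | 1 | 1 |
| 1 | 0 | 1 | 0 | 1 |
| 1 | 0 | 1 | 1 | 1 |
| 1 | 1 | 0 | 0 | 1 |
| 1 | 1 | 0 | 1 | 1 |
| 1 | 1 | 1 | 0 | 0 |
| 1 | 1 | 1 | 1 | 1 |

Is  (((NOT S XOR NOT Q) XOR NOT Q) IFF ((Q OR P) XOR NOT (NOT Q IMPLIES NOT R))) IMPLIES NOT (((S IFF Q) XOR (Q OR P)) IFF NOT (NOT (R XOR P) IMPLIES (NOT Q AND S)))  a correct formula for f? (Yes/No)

Yes

Evaluate (((NOT S XOR NOT Q) XOR NOT Q) IFF ((Q OR P) XOR NOT (NOT Q IMPLIES NOT R))) IMPLIES NOT (((S IFF Q) XOR (Q OR P)) IFF NOT (NOT (R XOR P) IMPLIES (NOT Q AND S))) on each row and compare to f:
  P=0, Q=0, R=0, S=0: formula gives 1, f = 1 ✓
  P=0, Q=0, R=0, S=1: formula gives 0, f = 0 ✓
  P=0, Q=0, R=1, S=0: formula gives 1, f = 1 ✓
  P=0, Q=0, R=1, S=1: formula gives 1, f = 1 ✓
  … (the remaining 12 rows also agree.)
Every row agrees, so the formula is equivalent.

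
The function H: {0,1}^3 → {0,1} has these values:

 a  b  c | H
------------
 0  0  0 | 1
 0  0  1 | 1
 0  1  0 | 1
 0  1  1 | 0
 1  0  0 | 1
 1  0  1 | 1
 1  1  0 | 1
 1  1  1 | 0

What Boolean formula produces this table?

There are just 2 zero rows: (0,1,1), (1,1,1). Their minterms are ¬a·b·c, a·b·c; the OR of those covers precisely the 0-outputs, and negating it yields H.

H(a, b, c) = ¬(((¬a ∧ b) ∧ c) ∨ ((a ∧ b) ∧ c))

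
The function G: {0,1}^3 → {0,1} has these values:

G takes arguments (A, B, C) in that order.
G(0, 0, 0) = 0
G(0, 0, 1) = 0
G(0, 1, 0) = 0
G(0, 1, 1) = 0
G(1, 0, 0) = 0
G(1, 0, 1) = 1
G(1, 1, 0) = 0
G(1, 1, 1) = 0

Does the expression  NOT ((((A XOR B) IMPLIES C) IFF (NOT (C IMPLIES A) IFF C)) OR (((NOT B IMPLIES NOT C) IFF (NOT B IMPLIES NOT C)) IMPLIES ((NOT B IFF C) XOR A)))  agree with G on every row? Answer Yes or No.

Yes

Check the formula against G row by row:
  A=0, B=0, C=0: formula gives 0, G = 0 ✓
  A=0, B=0, C=1: formula gives 0, G = 0 ✓
  A=0, B=1, C=0: formula gives 0, G = 0 ✓
  A=0, B=1, C=1: formula gives 0, G = 0 ✓
  A=1, B=0, C=0: formula gives 0, G = 0 ✓
  … (the remaining 3 rows also agree.)
Every row agrees, so the formula is equivalent.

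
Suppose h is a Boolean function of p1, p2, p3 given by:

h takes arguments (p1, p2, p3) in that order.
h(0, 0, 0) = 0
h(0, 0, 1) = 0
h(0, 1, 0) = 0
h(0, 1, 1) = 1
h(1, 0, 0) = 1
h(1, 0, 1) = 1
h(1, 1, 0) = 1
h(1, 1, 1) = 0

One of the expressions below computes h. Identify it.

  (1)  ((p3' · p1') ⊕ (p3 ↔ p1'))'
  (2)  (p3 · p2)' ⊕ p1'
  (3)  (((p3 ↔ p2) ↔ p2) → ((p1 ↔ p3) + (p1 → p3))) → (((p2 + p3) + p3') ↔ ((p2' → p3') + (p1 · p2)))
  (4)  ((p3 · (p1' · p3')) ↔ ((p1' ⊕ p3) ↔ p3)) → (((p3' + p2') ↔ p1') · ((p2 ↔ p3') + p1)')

(1): at (0,1,1) it gives 0, but h = 1 — eliminated.
(3): at (0,0,0) it gives 1, but h = 0 — eliminated.
(4): at (0,0,0) it gives 1, but h = 0 — eliminated.
(2) is the remaining candidate, and it agrees with h on all 8 inputs.

2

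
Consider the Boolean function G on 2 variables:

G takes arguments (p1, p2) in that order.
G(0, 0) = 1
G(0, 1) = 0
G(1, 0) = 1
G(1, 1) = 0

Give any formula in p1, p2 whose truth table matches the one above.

G(p1, p2) = NOT p2

The output is the negation of p2.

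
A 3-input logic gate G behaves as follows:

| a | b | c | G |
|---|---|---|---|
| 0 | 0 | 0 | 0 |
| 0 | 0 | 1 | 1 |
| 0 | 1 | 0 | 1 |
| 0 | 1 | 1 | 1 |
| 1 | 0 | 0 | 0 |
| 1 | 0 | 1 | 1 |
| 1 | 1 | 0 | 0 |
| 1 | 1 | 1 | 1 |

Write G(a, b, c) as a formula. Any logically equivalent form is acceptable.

G is 0 on only 3 rows — (0,0,0), (1,0,0), (1,1,0). Writing each as a minterm (¬a·¬b·¬c, a·¬b·¬c, a·b·¬c) and OR-ing them characterizes exactly where G=0, so G is the negation of that disjunction.

G(a, b, c) = ((((a' · b') · c') + ((a · b') · c')) + ((a · b) · c'))'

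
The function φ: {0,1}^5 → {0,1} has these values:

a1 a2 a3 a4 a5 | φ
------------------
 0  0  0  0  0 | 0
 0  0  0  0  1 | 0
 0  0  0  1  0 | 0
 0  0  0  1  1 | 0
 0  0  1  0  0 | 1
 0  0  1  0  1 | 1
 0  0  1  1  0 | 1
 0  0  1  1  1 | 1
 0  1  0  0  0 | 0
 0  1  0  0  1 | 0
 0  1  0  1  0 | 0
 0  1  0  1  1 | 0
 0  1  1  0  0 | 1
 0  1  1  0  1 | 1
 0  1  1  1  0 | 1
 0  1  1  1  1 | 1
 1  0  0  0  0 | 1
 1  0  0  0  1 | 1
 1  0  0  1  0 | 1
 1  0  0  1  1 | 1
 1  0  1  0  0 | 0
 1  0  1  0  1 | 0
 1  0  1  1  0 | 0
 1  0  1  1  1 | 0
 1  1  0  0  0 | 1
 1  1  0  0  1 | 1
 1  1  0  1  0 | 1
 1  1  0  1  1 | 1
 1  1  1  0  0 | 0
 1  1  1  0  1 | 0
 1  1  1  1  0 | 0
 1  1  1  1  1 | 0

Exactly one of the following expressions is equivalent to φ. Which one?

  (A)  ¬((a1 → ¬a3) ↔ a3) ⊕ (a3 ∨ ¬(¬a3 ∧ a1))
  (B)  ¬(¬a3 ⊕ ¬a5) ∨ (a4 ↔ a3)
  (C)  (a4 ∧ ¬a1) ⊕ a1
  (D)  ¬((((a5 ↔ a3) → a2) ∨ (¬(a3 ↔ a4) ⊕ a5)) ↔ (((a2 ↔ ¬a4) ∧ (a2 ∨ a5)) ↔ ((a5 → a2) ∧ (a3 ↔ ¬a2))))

A

(B) fails at (0,0,0,0,0): the formula yields 1, φ is 0.
(C) fails at (0,0,0,1,0): the formula yields 1, φ is 0.
(D) fails at (0,0,0,0,0): the formula yields 1, φ is 0.
That leaves (A). Evaluating it on every row reproduces the table of φ exactly.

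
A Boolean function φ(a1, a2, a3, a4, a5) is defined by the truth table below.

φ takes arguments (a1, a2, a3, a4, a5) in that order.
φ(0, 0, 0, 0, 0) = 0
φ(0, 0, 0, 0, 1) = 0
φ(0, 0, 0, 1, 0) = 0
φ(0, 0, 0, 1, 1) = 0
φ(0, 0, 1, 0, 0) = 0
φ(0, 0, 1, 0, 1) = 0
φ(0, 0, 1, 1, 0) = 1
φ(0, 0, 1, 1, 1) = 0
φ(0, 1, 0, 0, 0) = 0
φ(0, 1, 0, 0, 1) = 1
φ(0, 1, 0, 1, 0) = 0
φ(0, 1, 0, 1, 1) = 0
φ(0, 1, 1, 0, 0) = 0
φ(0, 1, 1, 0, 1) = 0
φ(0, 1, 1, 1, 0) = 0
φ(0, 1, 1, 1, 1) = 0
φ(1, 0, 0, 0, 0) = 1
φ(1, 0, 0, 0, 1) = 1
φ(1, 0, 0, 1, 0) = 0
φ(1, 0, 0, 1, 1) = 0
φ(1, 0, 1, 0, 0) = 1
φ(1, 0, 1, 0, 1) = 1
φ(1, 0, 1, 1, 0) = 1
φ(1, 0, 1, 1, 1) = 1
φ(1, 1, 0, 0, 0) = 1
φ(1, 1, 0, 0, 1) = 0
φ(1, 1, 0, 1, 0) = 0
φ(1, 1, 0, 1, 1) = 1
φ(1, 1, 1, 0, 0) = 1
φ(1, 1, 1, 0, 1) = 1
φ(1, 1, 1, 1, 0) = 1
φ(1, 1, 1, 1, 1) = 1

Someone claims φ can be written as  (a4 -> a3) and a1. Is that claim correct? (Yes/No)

Evaluate (a4 -> a3) and a1 on each row and compare to φ:
  a1=0, a2=0, a3=0, a4=0, a5=0: formula gives 0, φ = 0 ✓
  a1=0, a2=0, a3=0, a4=0, a5=1: formula gives 0, φ = 0 ✓
  a1=0, a2=0, a3=0, a4=1, a5=0: formula gives 0, φ = 0 ✓
  a1=0, a2=0, a3=0, a4=1, a5=1: formula gives 0, φ = 0 ✓
  …
  a1=0, a2=0, a3=1, a4=1, a5=0: formula gives 0, but φ = 1 ✗
A single disagreement suffices: at (0,0,1,1,0) they differ, so the formula does not compute φ.

No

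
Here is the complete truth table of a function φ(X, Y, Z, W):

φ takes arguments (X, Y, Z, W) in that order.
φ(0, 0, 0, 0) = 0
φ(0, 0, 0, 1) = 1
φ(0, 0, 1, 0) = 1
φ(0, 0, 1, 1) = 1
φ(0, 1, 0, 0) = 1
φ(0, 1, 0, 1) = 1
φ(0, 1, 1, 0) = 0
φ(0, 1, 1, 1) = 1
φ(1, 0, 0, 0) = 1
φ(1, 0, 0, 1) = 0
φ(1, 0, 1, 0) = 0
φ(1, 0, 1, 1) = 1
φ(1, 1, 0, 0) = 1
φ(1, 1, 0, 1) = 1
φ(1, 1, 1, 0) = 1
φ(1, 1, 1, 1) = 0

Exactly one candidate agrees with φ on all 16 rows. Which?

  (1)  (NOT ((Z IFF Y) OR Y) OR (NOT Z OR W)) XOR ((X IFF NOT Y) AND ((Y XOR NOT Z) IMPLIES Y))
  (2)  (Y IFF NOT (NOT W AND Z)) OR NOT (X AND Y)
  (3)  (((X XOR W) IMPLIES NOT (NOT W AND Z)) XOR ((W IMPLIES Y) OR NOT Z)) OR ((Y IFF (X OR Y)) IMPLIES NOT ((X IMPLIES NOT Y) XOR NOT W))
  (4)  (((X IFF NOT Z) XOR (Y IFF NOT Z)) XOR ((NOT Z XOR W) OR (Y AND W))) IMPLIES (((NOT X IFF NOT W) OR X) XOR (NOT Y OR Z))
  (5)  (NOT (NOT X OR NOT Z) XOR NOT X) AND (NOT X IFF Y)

(1): at (0,0,0,0) it gives 1, but φ = 0 — eliminated.
(2): at (0,0,0,0) it gives 1, but φ = 0 — eliminated.
(3): at (0,0,0,0) it gives 1, but φ = 0 — eliminated.
(5): at (0,0,0,1) it gives 0, but φ = 1 — eliminated.
That leaves (4). Evaluating it on every row reproduces the table of φ exactly.

4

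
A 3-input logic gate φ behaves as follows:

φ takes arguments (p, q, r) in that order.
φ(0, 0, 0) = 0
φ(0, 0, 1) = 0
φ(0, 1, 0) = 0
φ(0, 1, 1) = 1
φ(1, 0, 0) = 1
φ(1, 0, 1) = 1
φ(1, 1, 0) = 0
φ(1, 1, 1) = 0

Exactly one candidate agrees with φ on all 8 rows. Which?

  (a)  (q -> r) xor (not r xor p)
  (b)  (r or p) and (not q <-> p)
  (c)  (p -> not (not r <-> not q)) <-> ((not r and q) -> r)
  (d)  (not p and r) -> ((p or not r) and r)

(a) disagrees with φ on (0,0,1) (formula → 1, table → 0); rule it out.
(c) disagrees with φ on (0,0,0) (formula → 1, table → 0); rule it out.
(d) disagrees with φ on (0,0,0) (formula → 1, table → 0); rule it out.
(b) is the remaining candidate, and it agrees with φ on all 8 inputs.

b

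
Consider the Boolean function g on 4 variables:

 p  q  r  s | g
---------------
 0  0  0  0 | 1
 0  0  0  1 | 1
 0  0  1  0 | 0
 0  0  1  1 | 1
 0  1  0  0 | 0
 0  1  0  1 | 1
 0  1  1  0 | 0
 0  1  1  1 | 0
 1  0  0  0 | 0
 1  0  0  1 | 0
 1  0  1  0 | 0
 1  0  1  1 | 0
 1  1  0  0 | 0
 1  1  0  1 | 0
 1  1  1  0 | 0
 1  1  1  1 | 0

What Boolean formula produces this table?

g(p, q, r, s) = (((((NOT p AND NOT q) AND NOT r) AND NOT s) OR (((NOT p AND NOT q) AND NOT r) AND s)) OR (((NOT p AND NOT q) AND r) AND s)) OR (((NOT p AND q) AND NOT r) AND s)

The 1-rows are (0,0,0,0), (0,0,0,1), (0,0,1,1), (0,1,0,1). Each contributes one minterm — ¬p·¬q·¬r·¬s; ¬p·¬q·¬r·s; ¬p·¬q·r·s; ¬p·q·¬r·s — and their disjunction is a sum-of-products form of g.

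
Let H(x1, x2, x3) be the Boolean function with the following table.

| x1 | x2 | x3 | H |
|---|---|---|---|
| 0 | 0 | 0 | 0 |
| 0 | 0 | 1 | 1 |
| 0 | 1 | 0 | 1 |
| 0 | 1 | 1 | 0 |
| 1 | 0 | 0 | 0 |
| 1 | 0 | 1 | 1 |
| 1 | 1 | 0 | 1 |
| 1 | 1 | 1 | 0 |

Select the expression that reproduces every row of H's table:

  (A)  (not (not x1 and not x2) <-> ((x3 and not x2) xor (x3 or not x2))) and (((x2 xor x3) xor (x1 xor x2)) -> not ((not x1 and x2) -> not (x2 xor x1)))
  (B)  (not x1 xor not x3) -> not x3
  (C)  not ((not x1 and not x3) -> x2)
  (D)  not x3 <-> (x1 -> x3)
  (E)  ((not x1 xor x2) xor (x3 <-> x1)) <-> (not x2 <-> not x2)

E

(A): at (0,0,1) it gives 0, but H = 1 — eliminated.
(B): at (0,0,0) it gives 1, but H = 0 — eliminated.
(C): at (0,0,0) it gives 1, but H = 0 — eliminated.
(D): at (0,0,0) it gives 1, but H = 0 — eliminated.
That leaves (E). Evaluating it on every row reproduces the table of H exactly.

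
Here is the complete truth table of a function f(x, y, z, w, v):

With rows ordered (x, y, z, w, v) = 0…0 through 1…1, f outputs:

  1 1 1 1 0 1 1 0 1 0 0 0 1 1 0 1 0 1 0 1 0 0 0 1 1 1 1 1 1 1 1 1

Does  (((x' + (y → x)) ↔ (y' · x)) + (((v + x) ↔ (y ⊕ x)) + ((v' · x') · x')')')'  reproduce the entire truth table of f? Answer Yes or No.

Test each input against both f and the formula:
  x=0, y=0, z=0, w=0, v=0: formula gives 1, f = 1 ✓
  x=0, y=0, z=0, w=0, v=1: formula gives 1, f = 1 ✓
  x=0, y=0, z=0, w=1, v=0: formula gives 1, f = 1 ✓
  x=0, y=0, z=0, w=1, v=1: formula gives 1, f = 1 ✓
  x=0, y=0, z=1, w=0, v=0: formula gives 1, but f = 0 ✗
Since they disagree at (0,0,1,0,0), the expression is not a correct formula for f.

No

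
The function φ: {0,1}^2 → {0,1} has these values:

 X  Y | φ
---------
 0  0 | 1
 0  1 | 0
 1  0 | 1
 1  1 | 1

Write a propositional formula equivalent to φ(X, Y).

φ(X, Y) = Y -> X

This is Y → X (false only at 0,1).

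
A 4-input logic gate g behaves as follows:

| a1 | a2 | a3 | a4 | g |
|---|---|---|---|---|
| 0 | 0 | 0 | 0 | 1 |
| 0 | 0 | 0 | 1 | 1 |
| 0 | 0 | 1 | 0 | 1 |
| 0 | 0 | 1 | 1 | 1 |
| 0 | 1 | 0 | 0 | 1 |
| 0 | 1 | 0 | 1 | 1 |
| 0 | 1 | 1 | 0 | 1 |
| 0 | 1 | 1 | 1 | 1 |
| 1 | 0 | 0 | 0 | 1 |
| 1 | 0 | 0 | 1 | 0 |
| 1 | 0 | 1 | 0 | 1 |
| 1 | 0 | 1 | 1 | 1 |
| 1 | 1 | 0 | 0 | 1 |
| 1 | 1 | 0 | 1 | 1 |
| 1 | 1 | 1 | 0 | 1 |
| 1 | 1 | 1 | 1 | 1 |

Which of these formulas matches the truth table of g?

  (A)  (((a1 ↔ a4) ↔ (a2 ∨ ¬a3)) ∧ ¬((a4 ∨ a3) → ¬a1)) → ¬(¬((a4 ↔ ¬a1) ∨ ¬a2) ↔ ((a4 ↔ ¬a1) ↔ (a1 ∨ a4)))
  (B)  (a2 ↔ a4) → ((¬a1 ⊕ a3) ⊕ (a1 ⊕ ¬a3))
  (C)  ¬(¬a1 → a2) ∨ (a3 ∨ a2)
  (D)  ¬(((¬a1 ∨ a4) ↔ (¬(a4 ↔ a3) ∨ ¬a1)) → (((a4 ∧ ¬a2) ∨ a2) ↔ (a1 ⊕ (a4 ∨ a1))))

A

(B): at (0,0,0,0) it gives 0, but g = 1 — eliminated.
(C): at (1,0,0,0) it gives 0, but g = 1 — eliminated.
(D): at (0,0,0,0) it gives 0, but g = 1 — eliminated.
Only (A) survives; checking it on all 16 rows confirms it matches g.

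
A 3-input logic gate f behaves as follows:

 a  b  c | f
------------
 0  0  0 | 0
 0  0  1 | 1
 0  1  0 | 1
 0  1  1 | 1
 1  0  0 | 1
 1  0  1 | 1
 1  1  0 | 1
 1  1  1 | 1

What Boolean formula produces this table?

f(a, b, c) = (a OR b) OR c

The output is 1 whenever at least one input is 1 — the OR of all inputs.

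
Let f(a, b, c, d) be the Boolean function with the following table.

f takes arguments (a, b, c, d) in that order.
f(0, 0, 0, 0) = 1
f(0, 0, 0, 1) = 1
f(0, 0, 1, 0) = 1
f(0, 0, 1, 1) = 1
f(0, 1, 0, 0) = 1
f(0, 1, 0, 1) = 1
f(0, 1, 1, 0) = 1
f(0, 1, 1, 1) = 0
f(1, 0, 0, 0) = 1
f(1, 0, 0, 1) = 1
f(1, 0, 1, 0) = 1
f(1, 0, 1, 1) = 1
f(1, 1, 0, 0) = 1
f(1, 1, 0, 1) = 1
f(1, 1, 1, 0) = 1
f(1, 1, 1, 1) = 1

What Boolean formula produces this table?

f(a, b, c, d) = not (((not a and b) and c) and d)

Only row (0,1,1,1) gives 0. So f is 1 everywhere except there — the complement of the minterm ¬a·b·c·d.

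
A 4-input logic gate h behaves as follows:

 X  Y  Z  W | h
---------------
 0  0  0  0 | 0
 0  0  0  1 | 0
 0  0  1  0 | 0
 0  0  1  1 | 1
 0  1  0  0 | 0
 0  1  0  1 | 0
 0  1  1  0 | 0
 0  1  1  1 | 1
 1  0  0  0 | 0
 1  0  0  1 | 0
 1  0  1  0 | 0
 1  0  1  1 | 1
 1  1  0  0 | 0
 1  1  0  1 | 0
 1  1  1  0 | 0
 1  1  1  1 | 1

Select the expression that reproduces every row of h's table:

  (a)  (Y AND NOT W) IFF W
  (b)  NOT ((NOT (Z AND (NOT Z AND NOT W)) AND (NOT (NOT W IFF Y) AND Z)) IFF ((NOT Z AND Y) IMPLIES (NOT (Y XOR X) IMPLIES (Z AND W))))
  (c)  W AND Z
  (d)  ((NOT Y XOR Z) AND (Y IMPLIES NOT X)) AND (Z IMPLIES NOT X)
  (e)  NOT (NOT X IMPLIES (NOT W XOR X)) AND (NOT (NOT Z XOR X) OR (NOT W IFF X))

(a): at (0,0,0,0) it gives 1, but h = 0 — eliminated.
(b): at (0,0,0,0) it gives 1, but h = 0 — eliminated.
(d): at (0,0,0,0) it gives 1, but h = 0 — eliminated.
(e): at (0,0,0,1) it gives 1, but h = 0 — eliminated.
Only (c) survives; checking it on all 16 rows confirms it matches h.

c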